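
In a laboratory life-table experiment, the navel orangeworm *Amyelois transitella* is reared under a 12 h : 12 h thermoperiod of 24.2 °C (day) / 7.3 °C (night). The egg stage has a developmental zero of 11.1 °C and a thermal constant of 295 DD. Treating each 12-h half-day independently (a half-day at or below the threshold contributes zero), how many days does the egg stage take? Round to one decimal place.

45.0 days

Day half: max(0, 24.2 − 11.1) × 0.5 = 13.1 × 0.5 = 6.55 DD.
Night half: max(0, 7.3 − 11.1) × 0.5 = 0.0 × 0.5 = 0.00 DD.
Per 24 h: 6.55 DD/day.
Duration = 295 / 6.55 = 45.038 ≈ 45.0 days.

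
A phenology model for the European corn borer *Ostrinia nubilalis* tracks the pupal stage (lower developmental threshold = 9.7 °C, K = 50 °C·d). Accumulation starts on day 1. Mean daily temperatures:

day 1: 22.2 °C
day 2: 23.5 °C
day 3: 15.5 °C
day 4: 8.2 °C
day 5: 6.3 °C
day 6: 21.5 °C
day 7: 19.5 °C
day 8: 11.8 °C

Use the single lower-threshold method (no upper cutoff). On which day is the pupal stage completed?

day 7

Daily DD above 9.7 °C: 12.5, 13.8, 5.8, 0.0, 0.0, 11.8, 9.8, 2.1.
Cumulative: 12.5, 26.3, 32.1, 32.1, 32.1, 43.9, 53.7, 55.8.
The total first reaches 50 DD on day 7.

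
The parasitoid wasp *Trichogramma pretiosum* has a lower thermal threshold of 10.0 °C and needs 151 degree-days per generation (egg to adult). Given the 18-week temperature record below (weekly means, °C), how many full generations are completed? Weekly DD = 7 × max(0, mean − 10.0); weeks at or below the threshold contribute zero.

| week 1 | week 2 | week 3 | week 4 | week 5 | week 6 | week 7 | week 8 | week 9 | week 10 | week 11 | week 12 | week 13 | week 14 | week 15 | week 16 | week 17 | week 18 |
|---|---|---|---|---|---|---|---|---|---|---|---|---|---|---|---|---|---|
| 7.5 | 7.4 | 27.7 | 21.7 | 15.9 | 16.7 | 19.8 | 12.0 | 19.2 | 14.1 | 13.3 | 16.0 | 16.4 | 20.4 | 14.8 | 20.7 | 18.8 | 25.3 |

Weekly DD (7 × max(0, T̄ − 10.0)): 0.0, 0.0, 123.9, 81.9, 41.3, 46.9, 68.6, 14.0, 64.4, 28.7, 23.1, 42.0, 44.8, 72.8, 33.6, 74.9, 61.6, 107.1.
Season total = 929.6 DD.
Complete generations = ⌊929.6 / 151⌋ = 6.

6 generations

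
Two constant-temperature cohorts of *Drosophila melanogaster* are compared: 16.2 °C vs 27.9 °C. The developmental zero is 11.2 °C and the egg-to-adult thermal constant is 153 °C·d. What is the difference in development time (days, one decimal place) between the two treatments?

21.4 days

At 16.2 °C: 153 / (16.2 − 11.2) = 153 / 5.0 = 30.600 d.
At 27.9 °C: 153 / (27.9 − 11.2) = 153 / 16.7 = 9.162 d.
Difference = |30.600 − 9.162| = 21.438 ≈ 21.4 days.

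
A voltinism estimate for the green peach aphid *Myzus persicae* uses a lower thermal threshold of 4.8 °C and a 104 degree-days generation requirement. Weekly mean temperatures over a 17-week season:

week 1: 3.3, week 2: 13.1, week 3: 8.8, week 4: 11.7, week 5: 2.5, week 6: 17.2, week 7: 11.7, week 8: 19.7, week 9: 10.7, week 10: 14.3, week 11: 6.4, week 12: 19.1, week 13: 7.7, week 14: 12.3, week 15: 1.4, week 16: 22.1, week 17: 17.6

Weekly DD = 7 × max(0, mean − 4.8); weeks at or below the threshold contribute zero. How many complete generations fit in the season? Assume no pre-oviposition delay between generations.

8 generations

Weekly DD (7 × max(0, T̄ − 4.8)): 0.0, 58.1, 28.0, 48.3, 0.0, 86.8, 48.3, 104.3, 41.3, 66.5, 11.2, 100.1, 20.3, 52.5, 0.0, 121.1, 89.6.
Season total = 876.4 DD.
Complete generations = ⌊876.4 / 104⌋ = 8.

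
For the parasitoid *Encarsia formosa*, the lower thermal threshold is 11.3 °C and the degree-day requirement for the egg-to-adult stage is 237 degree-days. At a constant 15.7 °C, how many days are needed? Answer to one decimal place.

Daily accumulation = 15.7 − 11.3 = 4.4 DD/day.
Duration = 237 / 4.4 = 53.864 ≈ 53.9 days.

53.9 days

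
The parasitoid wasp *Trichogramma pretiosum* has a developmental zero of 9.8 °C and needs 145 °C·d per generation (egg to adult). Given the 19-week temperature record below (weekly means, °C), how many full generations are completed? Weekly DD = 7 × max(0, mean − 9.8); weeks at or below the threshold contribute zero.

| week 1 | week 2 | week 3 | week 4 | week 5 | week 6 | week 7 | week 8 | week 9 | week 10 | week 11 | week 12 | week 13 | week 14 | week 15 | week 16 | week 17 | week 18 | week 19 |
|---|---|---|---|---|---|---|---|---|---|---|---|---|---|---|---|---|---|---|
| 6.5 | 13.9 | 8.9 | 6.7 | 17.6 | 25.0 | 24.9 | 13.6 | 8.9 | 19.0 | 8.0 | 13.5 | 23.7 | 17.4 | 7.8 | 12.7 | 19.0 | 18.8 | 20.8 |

5 generations

Weekly DD (7 × max(0, T̄ − 9.8)): 0.0, 28.7, 0.0, 0.0, 54.6, 106.4, 105.7, 26.6, 0.0, 64.4, 0.0, 25.9, 97.3, 53.2, 0.0, 20.3, 64.4, 63.0, 77.0.
Season total = 787.5 DD.
Complete generations = ⌊787.5 / 145⌋ = 5.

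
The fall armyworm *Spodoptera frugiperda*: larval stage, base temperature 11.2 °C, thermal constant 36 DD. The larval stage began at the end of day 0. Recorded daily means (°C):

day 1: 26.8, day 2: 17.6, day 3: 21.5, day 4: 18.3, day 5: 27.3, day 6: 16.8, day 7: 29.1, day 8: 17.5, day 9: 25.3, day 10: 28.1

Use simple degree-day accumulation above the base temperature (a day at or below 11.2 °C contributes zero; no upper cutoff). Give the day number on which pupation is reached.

day 4

Daily DD above 11.2 °C: 15.6, 6.4, 10.3, 7.1, 16.1, 5.6, 17.9, 6.3, 14.1, 16.9.
Cumulative: 15.6, 22.0, 32.3, 39.4, 55.5, 61.1, 79.0, 85.3, 99.4, 116.3.
The total first reaches 36 DD on day 4.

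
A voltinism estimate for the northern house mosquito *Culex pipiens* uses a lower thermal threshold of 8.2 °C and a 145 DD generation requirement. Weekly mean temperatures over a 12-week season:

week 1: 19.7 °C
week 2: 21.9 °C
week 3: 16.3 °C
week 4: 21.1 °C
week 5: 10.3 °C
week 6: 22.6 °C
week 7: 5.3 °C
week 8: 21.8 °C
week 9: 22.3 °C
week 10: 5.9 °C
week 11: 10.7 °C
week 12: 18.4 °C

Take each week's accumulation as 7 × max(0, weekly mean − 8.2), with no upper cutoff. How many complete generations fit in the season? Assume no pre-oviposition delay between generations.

Weekly DD (7 × max(0, T̄ − 8.2)): 80.5, 95.9, 56.7, 90.3, 14.7, 100.8, 0.0, 95.2, 98.7, 0.0, 17.5, 71.4.
Season total = 721.7 DD.
Complete generations = ⌊721.7 / 145⌋ = 4.

4 generations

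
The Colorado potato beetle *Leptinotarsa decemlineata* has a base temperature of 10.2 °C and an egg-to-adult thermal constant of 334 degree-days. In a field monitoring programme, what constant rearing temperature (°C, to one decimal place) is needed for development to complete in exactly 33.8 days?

Required daily accumulation = 334 / 33.8 = 9.882 DD/day.
T = T_base + 9.882 = 10.2 + 9.882 = 20.082 ≈ 20.1 °C.

20.1 °C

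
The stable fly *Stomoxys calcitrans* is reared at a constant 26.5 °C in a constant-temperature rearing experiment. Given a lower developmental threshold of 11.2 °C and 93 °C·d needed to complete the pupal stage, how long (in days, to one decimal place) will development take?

6.1 days

Daily accumulation = 26.5 − 11.2 = 15.3 DD/day.
Duration = 93 / 15.3 = 6.078 ≈ 6.1 days.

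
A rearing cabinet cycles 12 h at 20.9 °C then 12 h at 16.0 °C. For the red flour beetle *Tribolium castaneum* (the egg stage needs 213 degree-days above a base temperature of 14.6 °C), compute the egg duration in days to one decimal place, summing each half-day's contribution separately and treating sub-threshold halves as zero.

Day half: max(0, 20.9 − 14.6) × 0.5 = 6.3 × 0.5 = 3.15 DD.
Night half: max(0, 16.0 − 14.6) × 0.5 = 1.4 × 0.5 = 0.70 DD.
Per 24 h: 3.85 DD/day.
Duration = 213 / 3.85 = 55.325 ≈ 55.3 days.

55.3 days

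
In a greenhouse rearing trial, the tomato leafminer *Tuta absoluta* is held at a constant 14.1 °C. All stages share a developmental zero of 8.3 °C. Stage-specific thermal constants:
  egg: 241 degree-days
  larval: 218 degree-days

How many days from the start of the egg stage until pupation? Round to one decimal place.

Daily accumulation at 14.1 °C = 14.1 − 8.3 = 5.8 DD/day.
Total K = 241 + 218 = 459 DD.
Total duration = 459 / 5.8 = 79.138 ≈ 79.1 days.

79.1 days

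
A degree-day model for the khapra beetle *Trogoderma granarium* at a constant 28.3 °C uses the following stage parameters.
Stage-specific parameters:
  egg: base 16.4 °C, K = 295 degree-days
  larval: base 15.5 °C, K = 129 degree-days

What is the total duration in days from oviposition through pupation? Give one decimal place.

34.9 days

egg: 295 / (28.3 − 16.4) = 295 / 11.9 = 24.790 d.
larval: 129 / (28.3 − 15.5) = 129 / 12.8 = 10.078 d.
Sum = 34.868 ≈ 34.9 days.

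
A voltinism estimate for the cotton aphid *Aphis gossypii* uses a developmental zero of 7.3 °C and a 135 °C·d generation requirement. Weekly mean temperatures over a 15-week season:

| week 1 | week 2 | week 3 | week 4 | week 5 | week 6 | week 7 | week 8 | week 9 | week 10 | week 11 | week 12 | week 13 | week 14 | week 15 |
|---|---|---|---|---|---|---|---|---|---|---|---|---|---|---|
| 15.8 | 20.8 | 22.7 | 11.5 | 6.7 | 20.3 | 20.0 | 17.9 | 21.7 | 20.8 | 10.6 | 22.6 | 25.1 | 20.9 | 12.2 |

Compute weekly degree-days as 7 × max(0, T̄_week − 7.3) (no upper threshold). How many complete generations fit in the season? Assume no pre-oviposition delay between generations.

8 generations

Weekly DD (7 × max(0, T̄ − 7.3)): 59.5, 94.5, 107.8, 29.4, 0.0, 91.0, 88.9, 74.2, 100.8, 94.5, 23.1, 107.1, 124.6, 95.2, 34.3.
Season total = 1124.9 DD.
Complete generations = ⌊1124.9 / 135⌋ = 8.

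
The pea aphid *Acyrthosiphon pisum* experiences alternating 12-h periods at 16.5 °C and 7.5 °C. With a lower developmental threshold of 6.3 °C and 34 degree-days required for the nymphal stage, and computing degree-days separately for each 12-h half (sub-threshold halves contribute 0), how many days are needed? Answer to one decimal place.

6.0 days

Day half: max(0, 16.5 − 6.3) × 0.5 = 10.2 × 0.5 = 5.10 DD.
Night half: max(0, 7.5 − 6.3) × 0.5 = 1.2 × 0.5 = 0.60 DD.
Per 24 h: 5.70 DD/day.
Duration = 34 / 5.70 = 5.965 ≈ 6.0 days.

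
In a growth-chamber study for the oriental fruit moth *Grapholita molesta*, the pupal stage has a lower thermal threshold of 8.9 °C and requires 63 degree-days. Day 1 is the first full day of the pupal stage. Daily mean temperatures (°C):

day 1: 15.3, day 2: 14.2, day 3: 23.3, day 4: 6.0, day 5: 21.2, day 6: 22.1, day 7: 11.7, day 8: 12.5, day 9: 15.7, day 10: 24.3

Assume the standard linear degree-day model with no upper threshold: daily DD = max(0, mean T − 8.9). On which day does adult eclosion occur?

day 9

Daily DD above 8.9 °C: 6.4, 5.3, 14.4, 0.0, 12.3, 13.2, 2.8, 3.6, 6.8, 15.4.
Cumulative: 6.4, 11.7, 26.1, 26.1, 38.4, 51.6, 54.4, 58.0, 64.8, 80.2.
The total first reaches 63 DD on day 9.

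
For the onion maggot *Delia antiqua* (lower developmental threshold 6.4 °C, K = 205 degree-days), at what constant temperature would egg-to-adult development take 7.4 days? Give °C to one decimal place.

34.1 °C

Required daily accumulation = 205 / 7.4 = 27.703 DD/day.
T = T_base + 27.703 = 6.4 + 27.703 = 34.103 ≈ 34.1 °C.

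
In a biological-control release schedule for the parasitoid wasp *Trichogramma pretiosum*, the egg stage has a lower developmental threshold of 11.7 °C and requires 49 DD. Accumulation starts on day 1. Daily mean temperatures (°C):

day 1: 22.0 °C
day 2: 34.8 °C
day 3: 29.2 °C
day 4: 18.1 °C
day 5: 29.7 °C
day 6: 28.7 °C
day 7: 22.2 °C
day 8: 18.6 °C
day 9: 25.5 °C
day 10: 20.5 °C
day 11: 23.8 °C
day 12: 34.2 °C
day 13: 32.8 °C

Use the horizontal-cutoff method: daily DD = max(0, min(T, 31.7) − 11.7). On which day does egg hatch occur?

day 4

Daily DD above 11.7 °C (capped at 20.0): 10.3, 20.0, 17.5, 6.4, 18.0, 17.0, 10.5, 6.9, 13.8, 8.8, 12.1, 20.0, 20.0.
Cumulative: 10.3, 30.3, 47.8, 54.2, 72.2, 89.2, 99.7, 106.6, 120.4, 129.2, 141.3, 161.3, 181.3.
The total first reaches 49 DD on day 4.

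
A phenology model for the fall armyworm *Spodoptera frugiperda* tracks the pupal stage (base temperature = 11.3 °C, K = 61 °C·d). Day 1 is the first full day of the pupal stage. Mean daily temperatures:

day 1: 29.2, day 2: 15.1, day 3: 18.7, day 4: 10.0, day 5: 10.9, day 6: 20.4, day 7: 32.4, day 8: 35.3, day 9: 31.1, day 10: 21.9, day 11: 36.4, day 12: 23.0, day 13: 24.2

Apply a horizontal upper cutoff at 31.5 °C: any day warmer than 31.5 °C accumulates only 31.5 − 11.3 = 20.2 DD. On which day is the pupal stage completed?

day 8

Daily DD above 11.3 °C (capped at 20.2): 17.9, 3.8, 7.4, 0.0, 0.0, 9.1, 20.2, 20.2, 19.8, 10.6, 20.2, 11.7, 12.9.
Cumulative: 17.9, 21.7, 29.1, 29.1, 29.1, 38.2, 58.4, 78.6, 98.4, 109.0, 129.2, 140.9, 153.8.
The total first reaches 61 DD on day 8.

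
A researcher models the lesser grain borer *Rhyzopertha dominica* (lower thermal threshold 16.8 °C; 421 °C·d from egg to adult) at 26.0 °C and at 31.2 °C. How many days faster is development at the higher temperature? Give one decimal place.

16.5 days

At 26.0 °C: 421 / (26.0 − 16.8) = 421 / 9.2 = 45.761 d.
At 31.2 °C: 421 / (31.2 − 16.8) = 421 / 14.4 = 29.236 d.
Difference = |45.761 − 29.236| = 16.525 ≈ 16.5 days.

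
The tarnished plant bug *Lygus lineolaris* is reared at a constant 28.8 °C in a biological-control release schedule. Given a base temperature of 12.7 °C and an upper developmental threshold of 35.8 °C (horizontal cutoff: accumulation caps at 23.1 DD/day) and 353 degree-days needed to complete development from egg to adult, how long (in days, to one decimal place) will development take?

21.9 days

Daily accumulation = 28.8 − 12.7 = 16.1 DD/day.
Duration = 353 / 16.1 = 21.925 ≈ 21.9 days.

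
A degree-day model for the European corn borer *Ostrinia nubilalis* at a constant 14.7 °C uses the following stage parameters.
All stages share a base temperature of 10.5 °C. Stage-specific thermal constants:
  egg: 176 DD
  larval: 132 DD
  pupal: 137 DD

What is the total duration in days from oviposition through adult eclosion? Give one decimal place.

106.0 days

Daily accumulation at 14.7 °C = 14.7 − 10.5 = 4.2 DD/day.
Total K = 176 + 132 + 137 = 445 DD.
Total duration = 445 / 4.2 = 105.952 ≈ 106.0 days.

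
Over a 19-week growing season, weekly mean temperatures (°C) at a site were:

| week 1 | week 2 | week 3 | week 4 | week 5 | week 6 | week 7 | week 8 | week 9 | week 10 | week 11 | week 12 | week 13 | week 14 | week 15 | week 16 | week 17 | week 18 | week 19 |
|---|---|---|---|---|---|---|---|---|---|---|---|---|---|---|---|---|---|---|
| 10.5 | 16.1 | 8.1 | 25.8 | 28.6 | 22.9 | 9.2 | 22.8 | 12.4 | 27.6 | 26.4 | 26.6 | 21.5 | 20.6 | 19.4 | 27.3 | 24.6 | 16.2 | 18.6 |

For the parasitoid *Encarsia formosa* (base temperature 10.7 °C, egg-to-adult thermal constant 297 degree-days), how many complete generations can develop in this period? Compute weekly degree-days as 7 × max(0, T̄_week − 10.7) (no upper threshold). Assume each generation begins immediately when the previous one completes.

Weekly DD (7 × max(0, T̄ − 10.7)): 0.0, 37.8, 0.0, 105.7, 125.3, 85.4, 0.0, 84.7, 11.9, 118.3, 109.9, 111.3, 75.6, 69.3, 60.9, 116.2, 97.3, 38.5, 55.3.
Season total = 1303.4 DD.
Complete generations = ⌊1303.4 / 297⌋ = 4.

4 generations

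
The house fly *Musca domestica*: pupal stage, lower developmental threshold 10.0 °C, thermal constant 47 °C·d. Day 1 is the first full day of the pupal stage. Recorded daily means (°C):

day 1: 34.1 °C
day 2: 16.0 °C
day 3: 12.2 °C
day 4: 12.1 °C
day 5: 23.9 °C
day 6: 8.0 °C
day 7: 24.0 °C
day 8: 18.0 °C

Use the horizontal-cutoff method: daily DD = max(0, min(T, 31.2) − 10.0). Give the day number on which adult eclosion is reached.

day 7

Daily DD above 10.0 °C (capped at 21.2): 21.2, 6.0, 2.2, 2.1, 13.9, 0.0, 14.0, 8.0.
Cumulative: 21.2, 27.2, 29.4, 31.5, 45.4, 45.4, 59.4, 67.4.
The total first reaches 47 DD on day 7.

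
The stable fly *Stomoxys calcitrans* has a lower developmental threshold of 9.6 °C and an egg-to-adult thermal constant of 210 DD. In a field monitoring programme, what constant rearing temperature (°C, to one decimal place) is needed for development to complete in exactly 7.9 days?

Required daily accumulation = 210 / 7.9 = 26.582 DD/day.
T = T_base + 26.582 = 9.6 + 26.582 = 36.182 ≈ 36.2 °C.

36.2 °C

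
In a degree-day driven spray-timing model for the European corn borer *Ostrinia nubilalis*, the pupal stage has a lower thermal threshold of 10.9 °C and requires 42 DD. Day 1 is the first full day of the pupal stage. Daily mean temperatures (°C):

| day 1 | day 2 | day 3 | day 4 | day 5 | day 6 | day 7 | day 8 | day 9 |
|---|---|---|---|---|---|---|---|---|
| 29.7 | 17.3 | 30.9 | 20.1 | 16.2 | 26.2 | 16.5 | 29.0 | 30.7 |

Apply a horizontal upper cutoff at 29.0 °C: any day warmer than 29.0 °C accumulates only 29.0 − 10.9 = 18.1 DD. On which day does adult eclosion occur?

day 3

Daily DD above 10.9 °C (capped at 18.1): 18.1, 6.4, 18.1, 9.2, 5.3, 15.3, 5.6, 18.1, 18.1.
Cumulative: 18.1, 24.5, 42.6, 51.8, 57.1, 72.4, 78.0, 96.1, 114.2.
The total first reaches 42 DD on day 3.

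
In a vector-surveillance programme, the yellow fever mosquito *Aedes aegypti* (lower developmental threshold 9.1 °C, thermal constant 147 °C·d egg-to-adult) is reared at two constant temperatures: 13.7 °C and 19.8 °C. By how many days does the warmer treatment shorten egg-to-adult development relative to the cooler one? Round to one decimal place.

18.2 days

At 13.7 °C: 147 / (13.7 − 9.1) = 147 / 4.6 = 31.957 d.
At 19.8 °C: 147 / (19.8 − 9.1) = 147 / 10.7 = 13.738 d.
Difference = |31.957 − 13.738| = 18.218 ≈ 18.2 days.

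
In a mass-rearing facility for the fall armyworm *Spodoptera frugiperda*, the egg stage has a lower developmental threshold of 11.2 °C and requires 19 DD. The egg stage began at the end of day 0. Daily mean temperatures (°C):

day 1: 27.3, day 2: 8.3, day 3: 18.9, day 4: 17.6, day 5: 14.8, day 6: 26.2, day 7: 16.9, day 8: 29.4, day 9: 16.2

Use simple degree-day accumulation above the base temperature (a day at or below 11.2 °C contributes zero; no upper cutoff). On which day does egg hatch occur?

Daily DD above 11.2 °C: 16.1, 0.0, 7.7, 6.4, 3.6, 15.0, 5.7, 18.2, 5.0.
Cumulative: 16.1, 16.1, 23.8, 30.2, 33.8, 48.8, 54.5, 72.7, 77.7.
The total first reaches 19 DD on day 3.

day 3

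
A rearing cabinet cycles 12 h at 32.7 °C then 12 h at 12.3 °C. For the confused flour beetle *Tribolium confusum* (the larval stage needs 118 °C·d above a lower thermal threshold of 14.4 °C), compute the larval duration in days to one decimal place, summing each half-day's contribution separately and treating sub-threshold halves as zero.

Day half: max(0, 32.7 − 14.4) × 0.5 = 18.3 × 0.5 = 9.15 DD.
Night half: max(0, 12.3 − 14.4) × 0.5 = 0.0 × 0.5 = 0.00 DD.
Per 24 h: 9.15 DD/day.
Duration = 118 / 9.15 = 12.896 ≈ 12.9 days.

12.9 days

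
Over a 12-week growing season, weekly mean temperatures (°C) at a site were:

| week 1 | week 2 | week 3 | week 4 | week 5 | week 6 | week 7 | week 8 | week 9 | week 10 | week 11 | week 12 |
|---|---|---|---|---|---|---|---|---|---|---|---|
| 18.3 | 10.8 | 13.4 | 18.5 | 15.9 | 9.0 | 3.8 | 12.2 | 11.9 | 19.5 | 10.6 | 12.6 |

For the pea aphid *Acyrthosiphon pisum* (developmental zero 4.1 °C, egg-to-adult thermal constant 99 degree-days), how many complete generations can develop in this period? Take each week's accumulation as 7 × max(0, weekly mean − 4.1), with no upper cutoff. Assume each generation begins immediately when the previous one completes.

7 generations

Weekly DD (7 × max(0, T̄ − 4.1)): 99.4, 46.9, 65.1, 100.8, 82.6, 34.3, 0.0, 56.7, 54.6, 107.8, 45.5, 59.5.
Season total = 753.2 DD.
Complete generations = ⌊753.2 / 99⌋ = 7.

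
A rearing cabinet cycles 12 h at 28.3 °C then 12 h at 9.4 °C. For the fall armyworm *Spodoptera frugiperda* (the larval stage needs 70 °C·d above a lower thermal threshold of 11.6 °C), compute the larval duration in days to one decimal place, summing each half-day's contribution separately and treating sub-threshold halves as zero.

Day half: max(0, 28.3 − 11.6) × 0.5 = 16.7 × 0.5 = 8.35 DD.
Night half: max(0, 9.4 − 11.6) × 0.5 = 0.0 × 0.5 = 0.00 DD.
Per 24 h: 8.35 DD/day.
Duration = 70 / 8.35 = 8.383 ≈ 8.4 days.

8.4 days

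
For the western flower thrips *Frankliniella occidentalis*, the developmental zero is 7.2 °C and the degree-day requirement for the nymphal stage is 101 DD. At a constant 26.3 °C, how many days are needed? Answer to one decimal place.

Daily accumulation = 26.3 − 7.2 = 19.1 DD/day.
Duration = 101 / 19.1 = 5.288 ≈ 5.3 days.

5.3 days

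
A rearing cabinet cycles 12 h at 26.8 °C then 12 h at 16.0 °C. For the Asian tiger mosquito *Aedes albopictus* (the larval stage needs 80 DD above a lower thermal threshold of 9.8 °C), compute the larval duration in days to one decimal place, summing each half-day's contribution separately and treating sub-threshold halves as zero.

Day half: max(0, 26.8 − 9.8) × 0.5 = 17.0 × 0.5 = 8.50 DD.
Night half: max(0, 16.0 − 9.8) × 0.5 = 6.2 × 0.5 = 3.10 DD.
Per 24 h: 11.60 DD/day.
Duration = 80 / 11.60 = 6.897 ≈ 6.9 days.

6.9 days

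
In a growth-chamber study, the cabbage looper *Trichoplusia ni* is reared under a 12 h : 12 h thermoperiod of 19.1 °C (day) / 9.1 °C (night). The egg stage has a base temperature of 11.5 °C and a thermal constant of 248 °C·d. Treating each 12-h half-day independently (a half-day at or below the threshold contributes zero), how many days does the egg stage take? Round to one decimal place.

65.3 days

Day half: max(0, 19.1 − 11.5) × 0.5 = 7.6 × 0.5 = 3.80 DD.
Night half: max(0, 9.1 − 11.5) × 0.5 = 0.0 × 0.5 = 0.00 DD.
Per 24 h: 3.80 DD/day.
Duration = 248 / 3.80 = 65.263 ≈ 65.3 days.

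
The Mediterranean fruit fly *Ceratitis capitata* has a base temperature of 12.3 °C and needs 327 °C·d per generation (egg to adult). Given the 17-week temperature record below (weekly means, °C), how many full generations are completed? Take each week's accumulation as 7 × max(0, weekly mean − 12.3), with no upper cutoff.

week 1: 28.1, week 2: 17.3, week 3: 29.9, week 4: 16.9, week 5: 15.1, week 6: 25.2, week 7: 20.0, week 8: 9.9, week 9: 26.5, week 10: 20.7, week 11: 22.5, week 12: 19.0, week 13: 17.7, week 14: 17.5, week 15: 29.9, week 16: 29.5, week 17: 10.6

3 generations

Weekly DD (7 × max(0, T̄ − 12.3)): 110.6, 35.0, 123.2, 32.2, 19.6, 90.3, 53.9, 0.0, 99.4, 58.8, 71.4, 46.9, 37.8, 36.4, 123.2, 120.4, 0.0.
Season total = 1059.1 DD.
Complete generations = ⌊1059.1 / 327⌋ = 3.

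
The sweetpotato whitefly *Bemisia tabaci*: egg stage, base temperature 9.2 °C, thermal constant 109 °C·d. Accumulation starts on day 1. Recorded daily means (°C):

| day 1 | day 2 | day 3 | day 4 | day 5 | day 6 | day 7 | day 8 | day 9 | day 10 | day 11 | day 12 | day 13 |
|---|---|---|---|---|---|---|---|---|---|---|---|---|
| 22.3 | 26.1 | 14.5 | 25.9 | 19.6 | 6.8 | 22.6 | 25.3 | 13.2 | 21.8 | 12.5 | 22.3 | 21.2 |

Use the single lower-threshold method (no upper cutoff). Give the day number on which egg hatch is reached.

day 11

Daily DD above 9.2 °C: 13.1, 16.9, 5.3, 16.7, 10.4, 0.0, 13.4, 16.1, 4.0, 12.6, 3.3, 13.1, 12.0.
Cumulative: 13.1, 30.0, 35.3, 52.0, 62.4, 62.4, 75.8, 91.9, 95.9, 108.5, 111.8, 124.9, 136.9.
The total first reaches 109 DD on day 11.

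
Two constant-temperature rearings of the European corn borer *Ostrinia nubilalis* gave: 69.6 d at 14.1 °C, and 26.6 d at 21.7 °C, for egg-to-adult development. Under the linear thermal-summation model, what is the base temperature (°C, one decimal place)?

Under the model K = D·(T − T_b), so D₁·(T₁ − T_b) = D₂·(T₂ − T_b).
69.6·(14.1 − T_b) = 26.6·(21.7 − T_b)
T_b = (69.6·14.1 − 26.6·21.7) / (69.6 − 26.6) = 404.14 / 43.0 = 9.399 °C ≈ 9.4 °C.

9.4 °C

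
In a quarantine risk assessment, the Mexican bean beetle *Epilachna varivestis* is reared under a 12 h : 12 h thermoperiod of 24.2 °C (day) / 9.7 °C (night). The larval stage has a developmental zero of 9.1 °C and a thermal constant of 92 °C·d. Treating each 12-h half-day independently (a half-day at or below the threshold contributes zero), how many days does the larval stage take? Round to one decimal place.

11.7 days

Day half: max(0, 24.2 − 9.1) × 0.5 = 15.1 × 0.5 = 7.55 DD.
Night half: max(0, 9.7 − 9.1) × 0.5 = 0.6 × 0.5 = 0.30 DD.
Per 24 h: 7.85 DD/day.
Duration = 92 / 7.85 = 11.720 ≈ 11.7 days.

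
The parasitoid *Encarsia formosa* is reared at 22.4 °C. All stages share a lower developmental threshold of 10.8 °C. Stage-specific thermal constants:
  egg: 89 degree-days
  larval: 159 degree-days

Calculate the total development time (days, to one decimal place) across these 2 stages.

21.4 days

Daily accumulation at 22.4 °C = 22.4 − 10.8 = 11.6 DD/day.
Total K = 89 + 159 = 248 DD.
Total duration = 248 / 11.6 = 21.379 ≈ 21.4 days.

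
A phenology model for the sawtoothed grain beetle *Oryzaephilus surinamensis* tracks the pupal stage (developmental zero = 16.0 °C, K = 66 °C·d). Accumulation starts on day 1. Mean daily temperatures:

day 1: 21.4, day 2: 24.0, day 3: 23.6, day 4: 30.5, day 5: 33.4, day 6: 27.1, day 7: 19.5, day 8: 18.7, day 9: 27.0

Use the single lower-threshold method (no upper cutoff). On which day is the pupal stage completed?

Daily DD above 16.0 °C: 5.4, 8.0, 7.6, 14.5, 17.4, 11.1, 3.5, 2.7, 11.0.
Cumulative: 5.4, 13.4, 21.0, 35.5, 52.9, 64.0, 67.5, 70.2, 81.2.
The total first reaches 66 DD on day 7.

day 7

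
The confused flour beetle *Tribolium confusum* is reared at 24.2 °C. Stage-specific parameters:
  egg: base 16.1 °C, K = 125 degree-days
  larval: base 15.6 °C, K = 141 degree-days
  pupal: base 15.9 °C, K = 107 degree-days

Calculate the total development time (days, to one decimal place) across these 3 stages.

44.7 days

egg: 125 / (24.2 − 16.1) = 125 / 8.1 = 15.432 d.
larval: 141 / (24.2 − 15.6) = 141 / 8.6 = 16.395 d.
pupal: 107 / (24.2 − 15.9) = 107 / 8.3 = 12.892 d.
Sum = 44.719 ≈ 44.7 days.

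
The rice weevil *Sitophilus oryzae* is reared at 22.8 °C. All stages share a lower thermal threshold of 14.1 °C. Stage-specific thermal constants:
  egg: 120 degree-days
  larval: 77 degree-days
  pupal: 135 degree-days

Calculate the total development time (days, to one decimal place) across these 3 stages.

Daily accumulation at 22.8 °C = 22.8 − 14.1 = 8.7 DD/day.
Total K = 120 + 77 + 135 = 332 DD.
Total duration = 332 / 8.7 = 38.161 ≈ 38.2 days.

38.2 days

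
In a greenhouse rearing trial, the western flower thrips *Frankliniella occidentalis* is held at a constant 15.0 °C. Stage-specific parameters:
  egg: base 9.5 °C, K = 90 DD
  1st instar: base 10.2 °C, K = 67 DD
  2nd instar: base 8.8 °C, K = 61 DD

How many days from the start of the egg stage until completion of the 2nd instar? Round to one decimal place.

egg: 90 / (15.0 − 9.5) = 90 / 5.5 = 16.364 d.
1st instar: 67 / (15.0 − 10.2) = 67 / 4.8 = 13.958 d.
2nd instar: 61 / (15.0 − 8.8) = 61 / 6.2 = 9.839 d.
Sum = 40.161 ≈ 40.2 days.

40.2 days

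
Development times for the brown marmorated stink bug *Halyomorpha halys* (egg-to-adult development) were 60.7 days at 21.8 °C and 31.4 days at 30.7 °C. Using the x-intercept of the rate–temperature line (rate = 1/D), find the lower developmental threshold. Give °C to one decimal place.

12.3 °C

Under the model K = D·(T − T_b), so D₁·(T₁ − T_b) = D₂·(T₂ − T_b).
60.7·(21.8 − T_b) = 31.4·(30.7 − T_b)
T_b = (60.7·21.8 − 31.4·30.7) / (60.7 − 31.4) = 359.28 / 29.3 = 12.262 °C ≈ 12.3 °C.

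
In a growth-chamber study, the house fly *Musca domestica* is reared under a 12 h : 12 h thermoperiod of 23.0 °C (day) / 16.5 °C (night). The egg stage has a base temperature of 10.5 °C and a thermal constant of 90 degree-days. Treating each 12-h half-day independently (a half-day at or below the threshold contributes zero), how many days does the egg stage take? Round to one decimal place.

9.7 days

Day half: max(0, 23.0 − 10.5) × 0.5 = 12.5 × 0.5 = 6.25 DD.
Night half: max(0, 16.5 − 10.5) × 0.5 = 6.0 × 0.5 = 3.00 DD.
Per 24 h: 9.25 DD/day.
Duration = 90 / 9.25 = 9.730 ≈ 9.7 days.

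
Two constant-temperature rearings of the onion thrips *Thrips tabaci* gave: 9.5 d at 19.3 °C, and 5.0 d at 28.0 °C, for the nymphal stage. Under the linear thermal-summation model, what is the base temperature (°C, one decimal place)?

Linear rate model ⇒ the product D·(T − T_b) is constant across temperatures.
9.5·(19.3 − T_b) = 5.0·(28.0 − T_b)
T_b = (9.5·19.3 − 5.0·28.0) / (9.5 − 5.0) = 43.35 / 4.5 = 9.633 °C ≈ 9.6 °C.

9.6 °C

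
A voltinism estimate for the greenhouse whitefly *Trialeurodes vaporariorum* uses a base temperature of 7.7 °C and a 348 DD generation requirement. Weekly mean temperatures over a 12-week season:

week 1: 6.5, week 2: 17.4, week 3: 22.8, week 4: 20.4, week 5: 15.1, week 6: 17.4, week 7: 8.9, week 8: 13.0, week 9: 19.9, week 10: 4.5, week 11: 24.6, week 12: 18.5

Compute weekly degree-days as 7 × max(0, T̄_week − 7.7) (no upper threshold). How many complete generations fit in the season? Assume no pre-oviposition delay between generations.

2 generations

Weekly DD (7 × max(0, T̄ − 7.7)): 0.0, 67.9, 105.7, 88.9, 51.8, 67.9, 8.4, 37.1, 85.4, 0.0, 118.3, 75.6.
Season total = 707.0 DD.
Complete generations = ⌊707.0 / 348⌋ = 2.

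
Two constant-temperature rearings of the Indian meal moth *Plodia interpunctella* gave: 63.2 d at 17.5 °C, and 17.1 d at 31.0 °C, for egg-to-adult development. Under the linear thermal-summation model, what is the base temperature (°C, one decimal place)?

Under the model K = D·(T − T_b), so D₁·(T₁ − T_b) = D₂·(T₂ − T_b).
63.2·(17.5 − T_b) = 17.1·(31.0 − T_b)
T_b = (63.2·17.5 − 17.1·31.0) / (63.2 − 17.1) = 575.90 / 46.1 = 12.492 °C ≈ 12.5 °C.

12.5 °C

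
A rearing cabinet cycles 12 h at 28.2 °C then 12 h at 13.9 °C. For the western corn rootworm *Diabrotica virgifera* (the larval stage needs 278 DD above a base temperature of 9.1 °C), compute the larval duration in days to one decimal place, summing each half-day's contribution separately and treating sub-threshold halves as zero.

23.3 days

Day half: max(0, 28.2 − 9.1) × 0.5 = 19.1 × 0.5 = 9.55 DD.
Night half: max(0, 13.9 − 9.1) × 0.5 = 4.8 × 0.5 = 2.40 DD.
Per 24 h: 11.95 DD/day.
Duration = 278 / 11.95 = 23.264 ≈ 23.3 days.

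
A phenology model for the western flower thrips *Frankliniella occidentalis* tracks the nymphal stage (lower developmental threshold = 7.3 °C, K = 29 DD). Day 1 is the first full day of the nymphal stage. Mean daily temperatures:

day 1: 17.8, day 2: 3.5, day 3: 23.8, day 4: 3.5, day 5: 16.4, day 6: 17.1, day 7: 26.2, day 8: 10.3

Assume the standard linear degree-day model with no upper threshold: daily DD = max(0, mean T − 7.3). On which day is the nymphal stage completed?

day 5

Daily DD above 7.3 °C: 10.5, 0.0, 16.5, 0.0, 9.1, 9.8, 18.9, 3.0.
Cumulative: 10.5, 10.5, 27.0, 27.0, 36.1, 45.9, 64.8, 67.8.
The total first reaches 29 DD on day 5.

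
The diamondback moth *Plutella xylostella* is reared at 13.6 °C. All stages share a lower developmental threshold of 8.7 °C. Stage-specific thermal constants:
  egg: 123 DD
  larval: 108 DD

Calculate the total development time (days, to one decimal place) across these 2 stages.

47.1 days

Daily accumulation at 13.6 °C = 13.6 − 8.7 = 4.9 DD/day.
Total K = 123 + 108 = 231 DD.
Total duration = 231 / 4.9 = 47.143 ≈ 47.1 days.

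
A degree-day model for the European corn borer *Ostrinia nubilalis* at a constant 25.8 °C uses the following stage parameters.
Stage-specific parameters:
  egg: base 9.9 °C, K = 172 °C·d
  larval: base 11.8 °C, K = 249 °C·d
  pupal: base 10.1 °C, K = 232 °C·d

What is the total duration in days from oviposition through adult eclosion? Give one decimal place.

43.4 days

egg: 172 / (25.8 − 9.9) = 172 / 15.9 = 10.818 d.
larval: 249 / (25.8 − 11.8) = 249 / 14.0 = 17.786 d.
pupal: 232 / (25.8 − 10.1) = 232 / 15.7 = 14.777 d.
Sum = 43.380 ≈ 43.4 days.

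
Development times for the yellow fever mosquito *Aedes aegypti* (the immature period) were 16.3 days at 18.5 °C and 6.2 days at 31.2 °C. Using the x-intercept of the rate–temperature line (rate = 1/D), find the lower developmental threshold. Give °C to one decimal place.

Linear rate model ⇒ the product D·(T − T_b) is constant across temperatures.
16.3·(18.5 − T_b) = 6.2·(31.2 − T_b)
T_b = (16.3·18.5 − 6.2·31.2) / (16.3 − 6.2) = 108.11 / 10.1 = 10.704 °C ≈ 10.7 °C.

10.7 °C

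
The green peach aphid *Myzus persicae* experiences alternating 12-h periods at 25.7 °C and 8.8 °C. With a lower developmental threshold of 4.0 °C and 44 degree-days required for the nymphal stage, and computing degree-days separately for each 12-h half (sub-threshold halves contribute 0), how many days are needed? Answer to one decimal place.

3.3 days

Day half: max(0, 25.7 − 4.0) × 0.5 = 21.7 × 0.5 = 10.85 DD.
Night half: max(0, 8.8 − 4.0) × 0.5 = 4.8 × 0.5 = 2.40 DD.
Per 24 h: 13.25 DD/day.
Duration = 44 / 13.25 = 3.321 ≈ 3.3 days.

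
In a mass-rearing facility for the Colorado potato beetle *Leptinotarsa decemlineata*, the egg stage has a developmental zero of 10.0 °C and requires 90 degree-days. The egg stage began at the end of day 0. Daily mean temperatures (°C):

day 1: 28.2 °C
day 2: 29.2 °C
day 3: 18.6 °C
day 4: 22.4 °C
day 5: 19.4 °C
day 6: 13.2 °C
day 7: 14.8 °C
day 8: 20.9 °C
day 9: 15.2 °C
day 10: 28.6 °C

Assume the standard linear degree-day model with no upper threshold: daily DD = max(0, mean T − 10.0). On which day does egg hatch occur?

day 9

Daily DD above 10.0 °C: 18.2, 19.2, 8.6, 12.4, 9.4, 3.2, 4.8, 10.9, 5.2, 18.6.
Cumulative: 18.2, 37.4, 46.0, 58.4, 67.8, 71.0, 75.8, 86.7, 91.9, 110.5.
The total first reaches 90 DD on day 9.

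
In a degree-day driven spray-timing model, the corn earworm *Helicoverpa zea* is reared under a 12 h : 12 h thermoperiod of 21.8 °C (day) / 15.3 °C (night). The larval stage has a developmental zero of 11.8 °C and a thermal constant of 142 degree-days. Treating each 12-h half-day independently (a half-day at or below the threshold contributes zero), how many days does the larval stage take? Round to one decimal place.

Day half: max(0, 21.8 − 11.8) × 0.5 = 10.0 × 0.5 = 5.00 DD.
Night half: max(0, 15.3 − 11.8) × 0.5 = 3.5 × 0.5 = 1.75 DD.
Per 24 h: 6.75 DD/day.
Duration = 142 / 6.75 = 21.037 ≈ 21.0 days.

21.0 days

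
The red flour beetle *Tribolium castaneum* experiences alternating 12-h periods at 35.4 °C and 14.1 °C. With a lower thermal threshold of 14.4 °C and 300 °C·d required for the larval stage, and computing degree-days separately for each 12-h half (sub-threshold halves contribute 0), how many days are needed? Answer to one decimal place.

Day half: max(0, 35.4 − 14.4) × 0.5 = 21.0 × 0.5 = 10.50 DD.
Night half: max(0, 14.1 − 14.4) × 0.5 = 0.0 × 0.5 = 0.00 DD.
Per 24 h: 10.50 DD/day.
Duration = 300 / 10.50 = 28.571 ≈ 28.6 days.

28.6 days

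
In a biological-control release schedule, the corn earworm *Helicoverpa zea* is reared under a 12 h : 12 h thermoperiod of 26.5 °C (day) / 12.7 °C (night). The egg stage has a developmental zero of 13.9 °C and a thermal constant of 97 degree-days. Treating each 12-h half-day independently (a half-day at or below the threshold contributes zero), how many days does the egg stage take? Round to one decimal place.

15.4 days

Day half: max(0, 26.5 − 13.9) × 0.5 = 12.6 × 0.5 = 6.30 DD.
Night half: max(0, 12.7 − 13.9) × 0.5 = 0.0 × 0.5 = 0.00 DD.
Per 24 h: 6.30 DD/day.
Duration = 97 / 6.30 = 15.397 ≈ 15.4 days.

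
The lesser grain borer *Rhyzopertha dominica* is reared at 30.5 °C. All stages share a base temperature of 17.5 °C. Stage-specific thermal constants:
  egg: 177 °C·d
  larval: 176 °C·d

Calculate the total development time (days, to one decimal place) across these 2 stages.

27.2 days

Daily accumulation at 30.5 °C = 30.5 − 17.5 = 13.0 DD/day.
Total K = 177 + 176 = 353 DD.
Total duration = 353 / 13.0 = 27.154 ≈ 27.2 days.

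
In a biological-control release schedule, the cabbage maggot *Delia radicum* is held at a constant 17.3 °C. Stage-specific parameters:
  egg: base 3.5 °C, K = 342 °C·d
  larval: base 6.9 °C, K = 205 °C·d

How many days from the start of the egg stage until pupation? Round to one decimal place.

44.5 days

egg: 342 / (17.3 − 3.5) = 342 / 13.8 = 24.783 d.
larval: 205 / (17.3 − 6.9) = 205 / 10.4 = 19.712 d.
Sum = 44.494 ≈ 44.5 days.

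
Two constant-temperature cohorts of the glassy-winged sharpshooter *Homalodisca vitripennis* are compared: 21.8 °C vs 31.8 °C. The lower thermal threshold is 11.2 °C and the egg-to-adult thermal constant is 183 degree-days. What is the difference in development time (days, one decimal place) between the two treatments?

At 21.8 °C: 183 / (21.8 − 11.2) = 183 / 10.6 = 17.264 d.
At 31.8 °C: 183 / (31.8 − 11.2) = 183 / 20.6 = 8.883 d.
Difference = |17.264 − 8.883| = 8.381 ≈ 8.4 days.

8.4 days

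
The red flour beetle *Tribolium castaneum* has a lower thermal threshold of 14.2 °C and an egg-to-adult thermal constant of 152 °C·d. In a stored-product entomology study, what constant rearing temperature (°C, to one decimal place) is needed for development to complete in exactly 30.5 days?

Required daily accumulation = 152 / 30.5 = 4.984 DD/day.
T = T_base + 4.984 = 14.2 + 4.984 = 19.184 ≈ 19.2 °C.

19.2 °C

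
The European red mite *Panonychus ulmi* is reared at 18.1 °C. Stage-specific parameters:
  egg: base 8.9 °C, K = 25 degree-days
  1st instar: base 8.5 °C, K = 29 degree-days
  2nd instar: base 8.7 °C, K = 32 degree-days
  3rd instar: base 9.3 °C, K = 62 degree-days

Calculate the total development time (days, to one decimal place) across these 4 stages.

egg: 25 / (18.1 − 8.9) = 25 / 9.2 = 2.717 d.
1st instar: 29 / (18.1 − 8.5) = 29 / 9.6 = 3.021 d.
2nd instar: 32 / (18.1 − 8.7) = 32 / 9.4 = 3.404 d.
3rd instar: 62 / (18.1 − 9.3) = 62 / 8.8 = 7.045 d.
Sum = 16.188 ≈ 16.2 days.

16.2 days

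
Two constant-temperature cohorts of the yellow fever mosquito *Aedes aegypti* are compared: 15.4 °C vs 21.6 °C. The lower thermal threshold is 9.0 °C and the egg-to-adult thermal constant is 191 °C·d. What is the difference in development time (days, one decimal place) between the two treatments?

14.7 days

At 15.4 °C: 191 / (15.4 − 9.0) = 191 / 6.4 = 29.844 d.
At 21.6 °C: 191 / (21.6 − 9.0) = 191 / 12.6 = 15.159 d.
Difference = |29.844 − 15.159| = 14.685 ≈ 14.7 days.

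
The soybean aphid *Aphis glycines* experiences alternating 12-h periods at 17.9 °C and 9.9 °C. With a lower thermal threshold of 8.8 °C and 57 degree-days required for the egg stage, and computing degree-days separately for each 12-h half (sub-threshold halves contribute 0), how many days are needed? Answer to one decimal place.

Day half: max(0, 17.9 − 8.8) × 0.5 = 9.1 × 0.5 = 4.55 DD.
Night half: max(0, 9.9 − 8.8) × 0.5 = 1.1 × 0.5 = 0.55 DD.
Per 24 h: 5.10 DD/day.
Duration = 57 / 5.10 = 11.176 ≈ 11.2 days.

11.2 days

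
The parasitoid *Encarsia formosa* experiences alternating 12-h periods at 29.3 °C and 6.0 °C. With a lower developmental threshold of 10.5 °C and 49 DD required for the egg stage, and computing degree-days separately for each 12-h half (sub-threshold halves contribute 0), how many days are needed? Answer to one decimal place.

Day half: max(0, 29.3 − 10.5) × 0.5 = 18.8 × 0.5 = 9.40 DD.
Night half: max(0, 6.0 − 10.5) × 0.5 = 0.0 × 0.5 = 0.00 DD.
Per 24 h: 9.40 DD/day.
Duration = 49 / 9.40 = 5.213 ≈ 5.2 days.

5.2 days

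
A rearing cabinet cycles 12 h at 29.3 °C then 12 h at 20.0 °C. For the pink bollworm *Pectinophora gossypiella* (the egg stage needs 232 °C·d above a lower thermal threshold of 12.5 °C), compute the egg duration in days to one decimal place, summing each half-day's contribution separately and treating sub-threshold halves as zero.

Day half: max(0, 29.3 − 12.5) × 0.5 = 16.8 × 0.5 = 8.40 DD.
Night half: max(0, 20.0 − 12.5) × 0.5 = 7.5 × 0.5 = 3.75 DD.
Per 24 h: 12.15 DD/day.
Duration = 232 / 12.15 = 19.095 ≈ 19.1 days.

19.1 days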